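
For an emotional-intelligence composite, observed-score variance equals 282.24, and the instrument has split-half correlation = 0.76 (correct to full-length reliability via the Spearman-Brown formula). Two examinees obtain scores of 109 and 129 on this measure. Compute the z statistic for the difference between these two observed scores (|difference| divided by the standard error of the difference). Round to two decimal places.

2.28

SD = √282.24 = 16.80000
Spearman-Brown: r = 2(0.76) / (1 + 0.76) = 1.52000 / 1.76000 ≈ 0.86364
The standard error of measurement is 16.80000*√(1 − 0.86364) ≈ 16.80000*0.36927 ≈ 6.20381.
SE_diff = SEM * √2 ≈ 6.20381 * 1.41421 ≈ 8.77351
z = |109 − 129| / 8.77351 = 20 / 8.77351 ≈ 2.27959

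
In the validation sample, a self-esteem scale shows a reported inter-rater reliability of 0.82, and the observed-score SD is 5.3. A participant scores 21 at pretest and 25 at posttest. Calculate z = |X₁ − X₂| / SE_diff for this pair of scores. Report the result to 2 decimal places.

The standard error of measurement is 5.300*√(1 − 0.820) ≈ 5.300*0.424 ≈ 2.249.
SE_diff = SEM * √2 ≈ 2.249 * 1.414 ≈ 3.180
z = 4 / 3.180 ≈ 1.258

1.26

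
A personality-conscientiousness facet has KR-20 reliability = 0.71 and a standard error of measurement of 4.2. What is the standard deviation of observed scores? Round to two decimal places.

σ = SEM·(1 − r)^(−1/2) ≈ 4.2·1.85695 ≈ 7.79920

7.80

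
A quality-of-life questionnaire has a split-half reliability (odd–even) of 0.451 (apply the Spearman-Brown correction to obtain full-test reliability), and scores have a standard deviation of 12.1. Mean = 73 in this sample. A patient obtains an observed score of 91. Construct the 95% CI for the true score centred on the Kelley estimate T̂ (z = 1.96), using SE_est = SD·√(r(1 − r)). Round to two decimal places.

[72.69, 95.69]

Spearman-Brown: r = 2(0.451) / (1 + 0.451) = 0.9020 / 1.4510 ≈ 0.6216
T̂ = 0.6216(91) + 0.3784(73) ≈ 84.1895
SE_est = 12.1000*√(0.6216*0.3784) ≈ 5.8682
95% CI: 84.1895 ± 11.5017 ≈ (72.6878, 95.6913)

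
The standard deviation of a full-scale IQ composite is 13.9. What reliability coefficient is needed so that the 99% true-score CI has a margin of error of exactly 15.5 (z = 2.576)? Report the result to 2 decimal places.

SEM needed = half-width / z = 15.5/2.576 ≈ 6.0171
r = 1 − (6.0171/13.9)² ≈ 1 − 0.1874 ≈ 0.8126

0.81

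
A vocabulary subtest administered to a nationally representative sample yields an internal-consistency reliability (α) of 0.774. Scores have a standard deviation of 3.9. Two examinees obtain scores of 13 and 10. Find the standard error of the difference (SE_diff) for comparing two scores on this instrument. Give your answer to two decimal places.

SEM = 3.90000×√(1 − 0.77400) ≈ 1.85404
SE_diff = SEM × √2 ≈ 1.85404 × 1.41421 ≈ 2.62201

2.62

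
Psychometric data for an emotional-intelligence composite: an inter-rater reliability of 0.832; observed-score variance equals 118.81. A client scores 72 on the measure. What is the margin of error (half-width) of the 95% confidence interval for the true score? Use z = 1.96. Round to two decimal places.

σ = 118.81^(1/2) = 10.9000
SEM = 10.9000 × √(1 − 0.8320) = 10.9000 × √0.1680 ≈ 10.9000 × 0.4099 ≈ 4.4677
1.96 × SEM ≈ 8.7566

8.76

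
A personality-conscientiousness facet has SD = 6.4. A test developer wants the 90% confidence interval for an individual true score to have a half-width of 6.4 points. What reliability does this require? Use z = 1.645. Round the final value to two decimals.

0.63

Required SEM = 6.4 / 1.645 ≈ 3.8906
r = 1 − (SEM / SD)² = 1 − (3.8906 / 6.4)² ≈ 1 − 0.3695 ≈ 0.6305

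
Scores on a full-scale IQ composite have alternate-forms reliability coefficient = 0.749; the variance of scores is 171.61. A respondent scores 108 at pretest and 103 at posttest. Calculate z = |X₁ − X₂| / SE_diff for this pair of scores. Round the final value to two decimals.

σ = 171.61^(1/2) = 13.10000
The standard error of measurement is 13.10000*√(1 − 0.74900) ≈ 13.10000*0.50100 ≈ 6.56309.
Standard error of the difference = 6.56309·√2 ≈ 9.28161
z = |108 − 103| / 9.28161 = 5 / 9.28161 ≈ 0.53870

0.54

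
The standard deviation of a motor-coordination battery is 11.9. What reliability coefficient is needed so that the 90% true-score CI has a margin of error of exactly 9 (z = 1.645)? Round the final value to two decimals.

SEM needed = half-width / z = 9/1.645 ≈ 5.47112
Required reliability = 1 − (SEM/SD)² = 1 − 0.21138 ≈ 0.78862

0.79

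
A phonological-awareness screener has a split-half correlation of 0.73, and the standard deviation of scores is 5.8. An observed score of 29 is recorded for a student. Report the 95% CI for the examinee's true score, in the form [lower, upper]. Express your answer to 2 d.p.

[24.51, 33.49]

Spearman-Brown: r = 2(0.73) / (1 + 0.73) = 1.4600 / 1.7300 ≃ 0.8439
SEM = 5.8000×√(1 − 0.8439) ≃ 2.2913
Half-width = 1.96×2.2913 ≃ 4.4910
95% CI: 29 ± 4.4910 = [24.5090, 33.4910]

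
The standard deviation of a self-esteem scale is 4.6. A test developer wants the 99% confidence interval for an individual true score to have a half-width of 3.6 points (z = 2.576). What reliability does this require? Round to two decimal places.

0.91

Required SEM = 3.6 / 2.576 ≈ 1.3975
Required reliability = 1 − (SEM/SD)² = 1 − 0.0923 ≈ 0.9077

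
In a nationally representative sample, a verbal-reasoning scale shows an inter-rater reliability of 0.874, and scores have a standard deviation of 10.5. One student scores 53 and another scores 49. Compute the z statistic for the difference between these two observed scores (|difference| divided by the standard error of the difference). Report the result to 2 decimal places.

0.76

The standard error of measurement is 10.5000×√(1 − 0.8740) ≃ 10.5000×0.3550 ≃ 3.7271.
SE_diff = √2 × SEM ≃ 5.2710
z = 4 / 5.2710 ≃ 0.7589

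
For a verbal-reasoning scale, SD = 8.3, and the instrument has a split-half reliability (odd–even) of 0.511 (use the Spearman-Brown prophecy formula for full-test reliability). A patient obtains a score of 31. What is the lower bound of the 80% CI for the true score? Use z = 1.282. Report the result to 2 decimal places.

r_full = 2·0.511 / (1 + 0.511) ≈ 0.6764
SEM = 8.3000 × √(1 − 0.6764) = 8.3000 × √0.3236 ≈ 8.3000 × 0.5689 ≈ 4.7217
Margin = 1.282 × 4.7217 ≈ 6.0532
Lower bound: 31 − 6.0532 = 24.9468

24.95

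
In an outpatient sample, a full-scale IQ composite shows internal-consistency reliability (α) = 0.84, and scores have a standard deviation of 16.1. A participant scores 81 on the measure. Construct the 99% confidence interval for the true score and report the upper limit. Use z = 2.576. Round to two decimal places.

97.59

SEM = 16.100*√(1 − 0.840) ≈ 6.440
Margin = 2.576 * 6.440 ≈ 16.589
Upper bound: 81 + 16.589 = 97.589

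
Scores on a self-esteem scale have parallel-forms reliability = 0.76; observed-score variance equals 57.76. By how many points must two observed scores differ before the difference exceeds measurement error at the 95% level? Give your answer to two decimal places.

SD = √57.76 ≃ 7.600
SEM = 7.600 · √(1 − 0.760) = 7.600 · √0.240 ≃ 7.600 · 0.490 ≃ 3.723
Standard error of the difference = 3.723·√2 ≃ 5.265
Minimum reliable difference = 1.96 · SE_diff ≃ 1.96 · 5.265 ≃ 10.320

10.32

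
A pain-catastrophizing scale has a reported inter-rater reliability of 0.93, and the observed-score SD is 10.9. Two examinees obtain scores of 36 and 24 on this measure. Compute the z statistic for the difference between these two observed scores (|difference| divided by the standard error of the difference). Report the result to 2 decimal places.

2.94

SEM = 10.9000 · √(1 − 0.9300) = 10.9000 · √0.0700 ≈ 10.9000 · 0.2646 ≈ 2.8839
SE_diff = √2 · SEM ≈ 4.0784
z = |36 − 24| / 4.0784 = 12 / 4.0784 ≈ 2.9423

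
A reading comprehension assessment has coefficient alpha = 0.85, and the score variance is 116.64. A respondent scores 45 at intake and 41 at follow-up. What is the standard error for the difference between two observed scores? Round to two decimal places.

SD = √116.64 = 10.800
SEM = 10.800×√(1 − 0.850) ≈ 4.183
SE_diff = √2 × SEM ≈ 5.915

5.92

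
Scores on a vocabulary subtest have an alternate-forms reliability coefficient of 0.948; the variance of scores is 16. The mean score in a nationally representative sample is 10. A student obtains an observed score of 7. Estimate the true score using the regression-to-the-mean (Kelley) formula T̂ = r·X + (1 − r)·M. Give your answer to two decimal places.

T̂ = 0.948(7) + 0.052(10) ≈ 7.156

7.16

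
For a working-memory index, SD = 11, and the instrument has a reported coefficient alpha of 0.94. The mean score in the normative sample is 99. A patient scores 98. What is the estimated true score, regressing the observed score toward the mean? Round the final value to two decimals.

T̂ = 0.9400(98) + 0.0600(99) ≃ 98.0600

98.06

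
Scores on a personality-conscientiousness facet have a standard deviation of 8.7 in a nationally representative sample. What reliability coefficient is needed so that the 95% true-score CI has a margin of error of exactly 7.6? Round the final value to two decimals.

0.80

SEM needed = half-width / z = 7.6/1.96 ≈ 3.8776
r = 1 − (SEM / SD)² = 1 − (3.8776 / 8.7)² ≈ 1 − 0.1986 ≈ 0.8014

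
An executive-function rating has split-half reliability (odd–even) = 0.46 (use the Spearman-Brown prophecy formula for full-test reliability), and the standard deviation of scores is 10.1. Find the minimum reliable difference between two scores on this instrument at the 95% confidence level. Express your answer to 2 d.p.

Full-length reliability (Spearman-Brown) = 2(0.46)/(1+0.46) ≈ 0.6301
SEM = 10.1000 × √(1 − 0.6301) = 10.1000 × √0.3699 ≈ 10.1000 × 0.6082 ≈ 6.1425
SE_diff = SEM × √2 ≈ 6.1425 × 1.4142 ≈ 8.6867
Minimum reliable difference = 1.96 × SE_diff ≈ 1.96 × 8.6867 ≈ 17.0260

17.03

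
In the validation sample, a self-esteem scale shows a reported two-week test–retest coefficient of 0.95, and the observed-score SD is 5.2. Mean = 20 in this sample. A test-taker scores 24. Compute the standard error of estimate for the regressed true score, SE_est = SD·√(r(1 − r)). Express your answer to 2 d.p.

1.13

SE_est = 5.2000*√(0.9500*0.0500) ≈ 1.1333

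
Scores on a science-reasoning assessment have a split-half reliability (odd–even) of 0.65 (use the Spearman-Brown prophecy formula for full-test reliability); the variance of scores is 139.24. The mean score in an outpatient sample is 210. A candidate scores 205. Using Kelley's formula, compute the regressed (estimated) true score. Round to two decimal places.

Full-length reliability (Spearman-Brown) = 2(0.65)/(1+0.65) ≈ 0.7879
T̂ = r·X + (1 − r)·M = 0.7879*205 + 0.2121*210 ≈ 161.5152 + 44.5455 ≈ 206.0606

206.06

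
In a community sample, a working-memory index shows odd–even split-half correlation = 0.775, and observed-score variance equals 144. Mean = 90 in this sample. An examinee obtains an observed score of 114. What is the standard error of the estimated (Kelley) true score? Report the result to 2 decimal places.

3.99

σ = 144^(1/2) = 12.00000
r_full = 2·0.775 / (1 + 0.775) ≃ 0.87324
SE_est = 12.00000·√[r(1 − r)] ≃ 3.99245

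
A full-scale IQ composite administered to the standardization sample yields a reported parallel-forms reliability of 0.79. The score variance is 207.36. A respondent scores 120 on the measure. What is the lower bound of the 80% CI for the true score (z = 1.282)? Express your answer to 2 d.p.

SD = √207.36 ≈ 14.4000
SEM = 14.4000×√(1 − 0.7900) ≈ 6.5989
Half-width = 1.282×6.5989 ≈ 8.4598
Lower limit = 120 − 8.4598 ≈ 111.5402

111.54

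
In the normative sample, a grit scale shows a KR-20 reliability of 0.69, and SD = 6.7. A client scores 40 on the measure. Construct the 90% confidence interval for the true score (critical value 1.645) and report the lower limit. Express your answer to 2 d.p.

33.86

SEM = 6.7000 * √(1 − 0.6900) = 6.7000 * √0.3100 ≈ 6.7000 * 0.5568 ≈ 3.7304
Half-width = 1.645*3.7304 ≈ 6.1365
Lower limit = 40 − 6.1365 ≈ 33.8635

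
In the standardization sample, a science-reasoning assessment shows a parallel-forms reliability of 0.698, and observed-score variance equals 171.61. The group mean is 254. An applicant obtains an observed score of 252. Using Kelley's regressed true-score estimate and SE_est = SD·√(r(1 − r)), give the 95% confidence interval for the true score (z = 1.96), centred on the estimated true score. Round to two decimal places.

σ = 171.61^(1/2) = 13.100
T̂ = r·X + (1 − r)·M = 0.698×252 + 0.302×254 = 175.896 + 76.708 ≈ 252.604
SE_est = 13.100×√(0.698×0.302) ≈ 6.015
95% CI: 252.604 ± 11.789 ≈ (240.815, 264.393)

[240.82, 264.39]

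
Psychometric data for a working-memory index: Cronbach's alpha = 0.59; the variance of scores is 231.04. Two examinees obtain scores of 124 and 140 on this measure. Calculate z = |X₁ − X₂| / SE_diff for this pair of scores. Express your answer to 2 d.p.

1.16

SD = √231.04 = 15.2000
SEM = 15.2000 * √(1 − 0.5900) = 15.2000 * √0.4100 ≈ 15.2000 * 0.6403 ≈ 9.7327
SE_diff = SEM * √2 ≈ 9.7327 * 1.4142 ≈ 13.7642
z = |124 − 140| / 13.7642 = 16 / 13.7642 ≈ 1.1624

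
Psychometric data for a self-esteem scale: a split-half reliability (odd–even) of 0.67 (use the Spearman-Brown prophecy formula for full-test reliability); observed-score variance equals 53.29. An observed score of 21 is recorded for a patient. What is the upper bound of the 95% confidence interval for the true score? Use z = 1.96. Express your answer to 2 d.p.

SD = √53.29 = 7.30000
Spearman-Brown: r = 2(0.67) / (1 + 0.67) = 1.34000 / 1.67000 ≃ 0.80240
The standard error of measurement is 7.30000×√(1 − 0.80240) ≃ 7.30000×0.44453 ≃ 3.24505.
Margin = 1.96 × 3.24505 ≃ 6.36030
Upper limit = 21 + 6.36030 ≃ 27.36030

27.36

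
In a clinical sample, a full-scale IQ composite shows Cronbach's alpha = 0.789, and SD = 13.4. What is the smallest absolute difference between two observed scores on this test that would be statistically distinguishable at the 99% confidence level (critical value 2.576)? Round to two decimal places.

SEM = 13.40000*√(1 − 0.78900) ≈ 6.15525
SE_diff = SEM * √2 ≈ 6.15525 * 1.41421 ≈ 8.70484
Smallest detectable difference = 2.576*8.70484 ≈ 22.42368

22.42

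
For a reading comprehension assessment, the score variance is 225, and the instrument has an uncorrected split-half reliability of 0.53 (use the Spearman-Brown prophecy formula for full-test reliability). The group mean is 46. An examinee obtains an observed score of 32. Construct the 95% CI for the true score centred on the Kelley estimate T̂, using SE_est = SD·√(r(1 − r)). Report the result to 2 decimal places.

[22.74, 49.86]

σ = 225^(1/2) = 15.000
Full-length reliability (Spearman-Brown) = 2(0.53)/(1+0.53) ≃ 0.693
T̂ = r·X + (1 − r)·M = 0.693×32 + 0.307×46 ≃ 22.170 + 14.131 ≃ 36.301
SE_est = SD × √(r(1 − r)) = 15.000 × √0.213 ≃ 15.000 × 0.461 ≃ 6.920
CI = 36.301 ± 1.96 × 6.920 → [22.738, 49.864]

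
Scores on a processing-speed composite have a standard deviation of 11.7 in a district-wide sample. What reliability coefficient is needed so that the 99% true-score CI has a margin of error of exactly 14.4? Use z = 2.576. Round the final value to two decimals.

0.77

SEM needed = half-width / z = 14.4/2.576 ≈ 5.590
r = 1 − (5.590/11.7)² ≈ 1 − 0.228 ≈ 0.772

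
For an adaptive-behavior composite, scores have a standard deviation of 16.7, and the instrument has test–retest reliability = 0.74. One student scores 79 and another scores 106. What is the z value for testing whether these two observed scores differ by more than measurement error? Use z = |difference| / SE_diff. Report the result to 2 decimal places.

2.24

SEM = 16.700 * √(1 − 0.740) = 16.700 * √0.260 ≈ 16.700 * 0.510 ≈ 8.515
SE_diff = SEM * √2 ≈ 8.515 * 1.414 ≈ 12.043
z = 27 / 12.043 ≈ 2.242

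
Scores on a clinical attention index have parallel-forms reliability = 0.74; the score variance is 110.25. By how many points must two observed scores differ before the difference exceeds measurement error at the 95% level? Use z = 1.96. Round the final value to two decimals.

14.84

SD = √110.25 = 10.5000
SEM = 10.5000 * √(1 − 0.7400) = 10.5000 * √0.2600 ≈ 10.5000 * 0.5099 ≈ 5.3540
SE_diff = SEM * √2 ≈ 5.3540 * 1.4142 ≈ 7.5717
Smallest detectable difference = 1.96*7.5717 ≈ 14.8404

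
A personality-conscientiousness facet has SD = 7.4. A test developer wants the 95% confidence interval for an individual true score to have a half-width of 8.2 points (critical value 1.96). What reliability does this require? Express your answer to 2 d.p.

0.68

SEM needed = half-width / z = 8.2/1.96 ≈ 4.1837
r = 1 − (4.1837/7.4)² ≈ 1 − 0.3196 ≈ 0.6804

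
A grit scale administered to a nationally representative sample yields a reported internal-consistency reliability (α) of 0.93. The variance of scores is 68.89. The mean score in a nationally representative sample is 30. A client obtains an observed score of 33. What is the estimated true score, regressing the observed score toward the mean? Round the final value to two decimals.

Estimated true score = 0.930*33 + (1 − 0.930)*30 ≃ 32.790

32.79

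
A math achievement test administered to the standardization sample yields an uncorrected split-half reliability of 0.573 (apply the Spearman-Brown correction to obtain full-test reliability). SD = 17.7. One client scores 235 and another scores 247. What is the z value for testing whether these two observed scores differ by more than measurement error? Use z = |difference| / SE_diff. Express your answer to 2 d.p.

r_full = 2·0.573 / (1 + 0.573) ≈ 0.729
SEM = 17.700*√(1 − 0.729) ≈ 9.222
SE_diff = SEM * √2 ≈ 9.222 * 1.414 ≈ 13.042
z = |235 − 247| / 13.042 = 12 / 13.042 ≈ 0.920

0.92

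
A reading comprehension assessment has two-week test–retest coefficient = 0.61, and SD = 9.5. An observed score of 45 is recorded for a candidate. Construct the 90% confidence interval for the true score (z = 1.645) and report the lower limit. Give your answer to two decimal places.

35.24

SEM = 9.5000 × √(1 − 0.6100) = 9.5000 × √0.3900 ≈ 9.5000 × 0.6245 ≈ 5.9327
1.645 × SEM ≈ 9.7594
Lower limit = 45 − 9.7594 ≈ 35.2406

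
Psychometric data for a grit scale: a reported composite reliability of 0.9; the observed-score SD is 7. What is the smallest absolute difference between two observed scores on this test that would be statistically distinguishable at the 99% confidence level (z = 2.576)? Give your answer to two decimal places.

SEM = 7.0000 * √(1 − 0.9000) = 7.0000 * √0.1000 ≈ 7.0000 * 0.3162 ≈ 2.2136
SE_diff = √2 * SEM ≈ 3.1305
Smallest detectable difference = 2.576*3.1305 ≈ 8.0642

8.06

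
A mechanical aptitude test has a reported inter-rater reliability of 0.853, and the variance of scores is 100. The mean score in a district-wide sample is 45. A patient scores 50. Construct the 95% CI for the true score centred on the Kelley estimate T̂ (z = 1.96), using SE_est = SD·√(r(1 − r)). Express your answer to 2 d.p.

SD = √100 ≈ 10.00000
T̂ = 0.85300(50) + 0.14700(45) ≈ 49.26500
SE_est = SD * √(r(1 − r)) = 10.00000 * √0.12539 ≈ 10.00000 * 0.35411 ≈ 3.54106
CI = 49.26500 ± 1.96 * 3.54106 → [42.32452, 56.20548]

[42.32, 56.21]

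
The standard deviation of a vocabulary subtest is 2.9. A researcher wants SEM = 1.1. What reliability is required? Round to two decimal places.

r = 1 − (1.1000/2.9)² ≈ 1 − 0.1439 ≈ 0.8561

0.86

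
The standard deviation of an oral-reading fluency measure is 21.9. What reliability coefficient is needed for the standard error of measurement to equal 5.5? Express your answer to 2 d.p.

Required reliability = 1 − (SEM/SD)² = 1 − 0.06307 ≈ 0.93693

0.94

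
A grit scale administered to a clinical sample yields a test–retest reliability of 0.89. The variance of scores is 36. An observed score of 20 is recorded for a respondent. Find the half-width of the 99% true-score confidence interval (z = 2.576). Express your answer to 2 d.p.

SD = √36 ≈ 6.000
SEM = 6.000 · √(1 − 0.890) = 6.000 · √0.110 ≈ 6.000 · 0.332 ≈ 1.990
Half-width = 2.576·1.990 ≈ 5.126

5.13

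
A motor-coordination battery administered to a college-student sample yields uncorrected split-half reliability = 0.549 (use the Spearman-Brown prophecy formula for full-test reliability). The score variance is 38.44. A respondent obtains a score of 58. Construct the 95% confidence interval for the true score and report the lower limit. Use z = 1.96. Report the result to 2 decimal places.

SD = √38.44 = 6.2000
Spearman-Brown: r = 2(0.549) / (1 + 0.549) = 1.0980 / 1.5490 ≈ 0.7088
SEM = 6.2000 * √(1 − 0.7088) = 6.2000 * √0.2912 ≈ 6.2000 * 0.5396 ≈ 3.3454
Margin = 1.96 * 3.3454 ≈ 6.5571
Lower limit = 58 − 6.5571 ≈ 51.4429

51.44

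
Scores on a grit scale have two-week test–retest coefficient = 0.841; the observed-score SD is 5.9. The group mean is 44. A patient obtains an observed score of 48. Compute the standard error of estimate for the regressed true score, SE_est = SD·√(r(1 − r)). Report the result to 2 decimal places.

SE_est = 5.9000·√[r(1 − r)] ≈ 2.1575

2.16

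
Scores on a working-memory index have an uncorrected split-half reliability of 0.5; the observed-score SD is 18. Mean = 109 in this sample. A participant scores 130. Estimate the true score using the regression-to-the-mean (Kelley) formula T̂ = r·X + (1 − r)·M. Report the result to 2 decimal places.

123.00

r_full = 2·0.5 / (1 + 0.5) ≈ 0.667
T̂ = 0.667(130) + 0.333(109) ≈ 123.000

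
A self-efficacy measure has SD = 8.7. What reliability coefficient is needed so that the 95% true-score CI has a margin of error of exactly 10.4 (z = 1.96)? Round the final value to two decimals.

0.63

SEM needed = half-width / z = 10.4/1.96 ≈ 5.306
r = 1 − (SEM / SD)² = 1 − (5.306 / 8.7)² ≈ 1 − 0.372 ≈ 0.628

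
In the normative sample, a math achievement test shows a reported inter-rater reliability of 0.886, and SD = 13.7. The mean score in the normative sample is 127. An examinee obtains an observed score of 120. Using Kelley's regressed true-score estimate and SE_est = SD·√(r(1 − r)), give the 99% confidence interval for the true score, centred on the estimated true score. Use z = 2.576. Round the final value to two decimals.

Estimated true score = 0.8860·120 + (1 − 0.8860)·127 ≃ 120.7980
SE_est = 13.7000·√[r(1 − r)] ≃ 4.3540
99% CI: 120.7980 ± 11.2159 ≃ (109.5821, 132.0139)

[109.58, 132.01]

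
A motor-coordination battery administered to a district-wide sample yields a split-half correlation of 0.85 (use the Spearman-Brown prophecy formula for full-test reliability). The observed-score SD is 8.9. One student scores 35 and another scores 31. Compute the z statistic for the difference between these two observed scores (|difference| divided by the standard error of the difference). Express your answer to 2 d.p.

1.12

r_full = 2·0.85 / (1 + 0.85) ≈ 0.919
SEM = 8.900 · √(1 − 0.919) = 8.900 · √0.081 ≈ 8.900 · 0.285 ≈ 2.534
SE_diff = SEM · √2 ≈ 2.534 · 1.414 ≈ 3.584
z = |35 − 31| / 3.584 = 4 / 3.584 ≈ 1.116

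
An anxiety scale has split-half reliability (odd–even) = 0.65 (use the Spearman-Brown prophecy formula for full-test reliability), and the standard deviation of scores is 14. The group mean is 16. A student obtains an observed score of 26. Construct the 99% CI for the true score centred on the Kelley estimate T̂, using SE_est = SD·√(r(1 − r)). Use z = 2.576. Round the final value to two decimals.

r_full = 2·0.65 / (1 + 0.65) ≈ 0.788
Estimated true score = 0.788×26 + (1 − 0.788)×16 ≈ 23.879
SE_est = 14.000×√(0.788×0.212) ≈ 5.723
CI = 23.879 ± 2.576 × 5.723 → [9.135, 38.622]

[9.14, 38.62]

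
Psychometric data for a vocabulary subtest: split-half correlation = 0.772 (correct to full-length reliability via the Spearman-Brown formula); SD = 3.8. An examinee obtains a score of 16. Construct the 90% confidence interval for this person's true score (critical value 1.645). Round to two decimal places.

Spearman-Brown: r = 2(0.772) / (1 + 0.772) = 1.54400 / 1.77200 ≈ 0.87133
SEM = 3.80000 × √(1 − 0.87133) = 3.80000 × √0.12867 ≈ 3.80000 × 0.35870 ≈ 1.36307
Half-width = 1.645×1.36307 ≈ 2.24226
90% CI: 16 ± 2.24226 = [13.75774, 18.24226]

[13.76, 18.24]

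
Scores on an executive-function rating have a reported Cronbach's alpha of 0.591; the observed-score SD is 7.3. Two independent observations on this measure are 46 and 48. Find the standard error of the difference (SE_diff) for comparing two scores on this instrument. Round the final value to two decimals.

6.60

SEM = 7.3000*√(1 − 0.5910) ≈ 4.6686
SE_diff = √2 * SEM ≈ 6.6024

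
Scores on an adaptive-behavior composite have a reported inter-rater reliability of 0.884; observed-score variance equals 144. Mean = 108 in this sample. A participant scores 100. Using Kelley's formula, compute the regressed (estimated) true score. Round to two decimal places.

Estimated true score = 0.884·100 + (1 − 0.884)·108 ≈ 100.928

100.93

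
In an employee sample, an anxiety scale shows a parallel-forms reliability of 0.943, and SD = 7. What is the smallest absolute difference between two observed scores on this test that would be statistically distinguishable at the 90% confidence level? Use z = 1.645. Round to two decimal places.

SEM = 7.0000 * √(1 − 0.9430) = 7.0000 * √0.0570 ≈ 7.0000 * 0.2387 ≈ 1.6712
SE_diff = √2 * SEM ≈ 2.3635
Smallest detectable difference = 1.645*2.3635 ≈ 3.8879

3.89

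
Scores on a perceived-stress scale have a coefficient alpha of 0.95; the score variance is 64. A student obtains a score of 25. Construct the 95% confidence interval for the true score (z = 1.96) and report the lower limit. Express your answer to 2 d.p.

σ = 64^(1/2) = 8.000
SEM = 8.000 * √(1 − 0.950) = 8.000 * √0.050 ≈ 8.000 * 0.224 ≈ 1.789
Half-width = 1.96*1.789 ≈ 3.506
Lower bound: 25 − 3.506 = 21.494

21.49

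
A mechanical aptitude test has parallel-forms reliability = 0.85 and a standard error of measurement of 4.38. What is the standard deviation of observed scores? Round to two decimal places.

11.31

SD = 4.38 / √(1 − 0.85) ≃ 11.30911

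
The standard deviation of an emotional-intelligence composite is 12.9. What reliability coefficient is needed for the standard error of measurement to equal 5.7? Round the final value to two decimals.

0.80

Required reliability = 1 − (SEM/SD)² = 1 − 0.1952 ≃ 0.8048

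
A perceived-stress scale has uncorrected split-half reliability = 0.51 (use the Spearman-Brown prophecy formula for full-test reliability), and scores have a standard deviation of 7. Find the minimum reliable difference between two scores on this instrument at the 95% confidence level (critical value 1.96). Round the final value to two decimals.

r_full = 2·0.51 / (1 + 0.51) ≈ 0.675
SEM = 7.000 * √(1 − 0.675) = 7.000 * √0.325 ≈ 7.000 * 0.570 ≈ 3.988
Standard error of the difference = 3.988·√2 ≈ 5.639
Smallest detectable difference = 1.96*5.639 ≈ 11.053

11.05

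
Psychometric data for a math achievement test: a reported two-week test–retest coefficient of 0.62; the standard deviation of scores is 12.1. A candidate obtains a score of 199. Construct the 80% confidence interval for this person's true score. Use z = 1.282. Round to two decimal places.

SEM = 12.100 × √(1 − 0.620) = 12.100 × √0.380 ≈ 12.100 × 0.616 ≈ 7.459
Margin = 1.282 × 7.459 ≈ 9.562
80% CI: 199 ± 9.562 = [189.438, 208.562]

[189.44, 208.56]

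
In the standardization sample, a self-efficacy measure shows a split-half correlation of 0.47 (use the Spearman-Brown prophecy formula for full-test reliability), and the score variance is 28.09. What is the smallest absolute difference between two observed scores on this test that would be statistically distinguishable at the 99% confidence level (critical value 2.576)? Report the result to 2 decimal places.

SD = √28.09 ≈ 5.3000
Full-length reliability (Spearman-Brown) = 2(0.47)/(1+0.47) ≈ 0.6395
SEM = 5.3000 × √(1 − 0.6395) = 5.3000 × √0.3605 ≈ 5.3000 × 0.6005 ≈ 3.1824
SE_diff = √2 × SEM ≈ 4.5006
Smallest detectable difference = 2.576×4.5006 ≈ 11.5935

11.59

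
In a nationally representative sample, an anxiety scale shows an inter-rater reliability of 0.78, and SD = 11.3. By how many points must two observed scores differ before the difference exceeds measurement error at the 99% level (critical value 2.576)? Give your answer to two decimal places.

SEM = 11.300 × √(1 − 0.780) = 11.300 × √0.220 ≈ 11.300 × 0.469 ≈ 5.300
Standard error of the difference = 5.300·√2 ≈ 7.496
Minimum reliable difference = 2.576 × SE_diff ≈ 2.576 × 7.496 ≈ 19.309

19.31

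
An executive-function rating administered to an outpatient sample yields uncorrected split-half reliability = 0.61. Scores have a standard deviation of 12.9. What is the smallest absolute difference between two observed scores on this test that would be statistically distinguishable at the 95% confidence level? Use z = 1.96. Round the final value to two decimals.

Full-length reliability (Spearman-Brown) = 2(0.61)/(1+0.61) ≈ 0.758
The standard error of measurement is 12.900*√(1 − 0.758) ≈ 12.900*0.492 ≈ 6.349.
SE_diff = SEM * √2 ≈ 6.349 * 1.414 ≈ 8.979
Minimum reliable difference = 1.96 * SE_diff ≈ 1.96 * 8.979 ≈ 17.599

17.60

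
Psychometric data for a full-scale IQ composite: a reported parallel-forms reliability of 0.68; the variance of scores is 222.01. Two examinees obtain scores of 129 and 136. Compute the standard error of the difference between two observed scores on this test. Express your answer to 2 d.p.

11.92

SD = √222.01 = 14.900
The standard error of measurement is 14.900×√(1 − 0.680) ≈ 14.900×0.566 ≈ 8.429.
SE_diff = √2 × SEM ≈ 11.920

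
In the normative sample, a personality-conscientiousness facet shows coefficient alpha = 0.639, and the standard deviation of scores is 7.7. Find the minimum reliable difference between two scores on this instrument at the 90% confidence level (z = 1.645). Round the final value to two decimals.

The standard error of measurement is 7.70000·√(1 − 0.63900) ≈ 7.70000·0.60083 ≈ 4.62641.
SE_diff = √2 · SEM ≈ 6.54273
Minimum reliable difference = 1.645 · SE_diff ≈ 1.645 · 6.54273 ≈ 10.76280

10.76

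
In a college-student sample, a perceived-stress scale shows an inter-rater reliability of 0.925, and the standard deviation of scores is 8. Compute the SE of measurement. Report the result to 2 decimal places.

SEM = 8.00000 · √(1 − 0.92500) = 8.00000 · √0.07500 ≈ 8.00000 · 0.27386 ≈ 2.19089

2.19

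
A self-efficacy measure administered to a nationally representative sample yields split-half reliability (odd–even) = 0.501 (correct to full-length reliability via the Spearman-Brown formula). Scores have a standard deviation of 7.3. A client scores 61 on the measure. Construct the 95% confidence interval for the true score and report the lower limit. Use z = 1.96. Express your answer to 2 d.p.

r_full = 2·0.501 / (1 + 0.501) ≈ 0.668
The standard error of measurement is 7.300*√(1 − 0.668) ≈ 7.300*0.577 ≈ 4.209.
Half-width = 1.96*4.209 ≈ 8.250
Lower bound: 61 − 8.250 = 52.750

52.75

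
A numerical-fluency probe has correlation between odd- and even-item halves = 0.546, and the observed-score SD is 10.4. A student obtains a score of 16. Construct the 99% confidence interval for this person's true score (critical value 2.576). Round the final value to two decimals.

[1.48, 30.52]

r_full = 2·0.546 / (1 + 0.546) ≈ 0.7063
SEM = 10.4000 × √(1 − 0.7063) = 10.4000 × √0.2937 ≈ 10.4000 × 0.5419 ≈ 5.6358
Margin = 2.576 × 5.6358 ≈ 14.5179
CI = 16 ± 14.5179 → [1.4821, 30.5179]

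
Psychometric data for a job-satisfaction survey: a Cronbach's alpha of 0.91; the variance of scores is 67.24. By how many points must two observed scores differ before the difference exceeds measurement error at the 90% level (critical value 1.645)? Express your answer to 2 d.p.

σ = 67.24^(1/2) = 8.2000
SEM = 8.2000·√(1 − 0.9100) ≈ 2.4600
Standard error of the difference = 2.4600·√2 ≈ 3.4790
Minimum reliable difference = 1.645 · SE_diff ≈ 1.645 · 3.4790 ≈ 5.7229

5.72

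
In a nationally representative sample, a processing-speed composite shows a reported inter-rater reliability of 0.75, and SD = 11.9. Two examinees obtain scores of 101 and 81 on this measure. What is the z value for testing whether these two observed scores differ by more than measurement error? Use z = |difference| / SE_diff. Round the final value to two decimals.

SEM = 11.9000×√(1 − 0.7500) ≃ 5.9500
Standard error of the difference = 5.9500·√2 ≃ 8.4146
z = 20 / 8.4146 ≃ 2.3768

2.38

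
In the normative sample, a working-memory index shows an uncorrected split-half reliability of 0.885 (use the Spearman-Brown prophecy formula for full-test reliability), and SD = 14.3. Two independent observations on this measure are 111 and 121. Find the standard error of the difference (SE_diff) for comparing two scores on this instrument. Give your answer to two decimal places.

Full-length reliability (Spearman-Brown) = 2(0.885)/(1+0.885) ≈ 0.9390
SEM = 14.3000*√(1 − 0.9390) ≈ 3.5321
Standard error of the difference = 3.5321·√2 ≈ 4.9951

5.00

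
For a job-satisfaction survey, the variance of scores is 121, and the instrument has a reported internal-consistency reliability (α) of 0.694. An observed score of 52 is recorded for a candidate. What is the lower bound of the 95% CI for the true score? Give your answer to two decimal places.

40.07

σ = 121^(1/2) = 11.000
SEM = 11.000 * √(1 − 0.694) = 11.000 * √0.306 ≈ 11.000 * 0.553 ≈ 6.085
Half-width = 1.96*6.085 ≈ 11.926
Lower limit = 52 − 11.926 ≈ 40.074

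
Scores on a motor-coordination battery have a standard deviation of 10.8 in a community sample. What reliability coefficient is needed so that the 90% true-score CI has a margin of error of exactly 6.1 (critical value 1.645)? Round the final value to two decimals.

Required SEM = 6.1 / 1.645 ≃ 3.708
r = 1 − (SEM / SD)² = 1 − (3.708 / 10.8)² ≃ 1 − 0.118 ≃ 0.882

0.88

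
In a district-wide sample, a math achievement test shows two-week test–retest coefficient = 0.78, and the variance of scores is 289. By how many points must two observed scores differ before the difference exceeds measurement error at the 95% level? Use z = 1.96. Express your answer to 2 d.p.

22.10

SD = √289 ≈ 17.00000
The standard error of measurement is 17.00000*√(1 − 0.78000) ≈ 17.00000*0.46904 ≈ 7.97371.
SE_diff = √2 * SEM ≈ 11.27652
Minimum reliable difference = 1.96 * SE_diff ≈ 1.96 * 11.27652 ≈ 22.10199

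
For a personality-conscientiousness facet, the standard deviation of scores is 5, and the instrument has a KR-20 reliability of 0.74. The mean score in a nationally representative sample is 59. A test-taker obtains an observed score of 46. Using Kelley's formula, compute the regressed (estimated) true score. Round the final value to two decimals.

49.38

T̂ = 0.740(46) + 0.260(59) ≈ 49.380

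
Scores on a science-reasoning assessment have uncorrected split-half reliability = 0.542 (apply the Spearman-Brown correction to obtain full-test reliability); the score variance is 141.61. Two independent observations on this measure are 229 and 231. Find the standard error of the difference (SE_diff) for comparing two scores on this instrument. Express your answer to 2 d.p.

9.17

SD = √141.61 ≈ 11.9000
Spearman-Brown: r = 2(0.542) / (1 + 0.542) = 1.0840 / 1.5420 ≈ 0.7030
SEM = 11.9000*√(1 − 0.7030) ≈ 6.4854
Standard error of the difference = 6.4854·√2 ≈ 9.1718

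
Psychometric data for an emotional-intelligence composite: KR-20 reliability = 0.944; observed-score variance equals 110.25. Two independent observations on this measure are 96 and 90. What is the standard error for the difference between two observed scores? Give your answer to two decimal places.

SD = √110.25 = 10.5000
The standard error of measurement is 10.5000*√(1 − 0.9440) ≈ 10.5000*0.2366 ≈ 2.4848.
SE_diff = SEM * √2 ≈ 2.4848 * 1.4142 ≈ 3.5140

3.51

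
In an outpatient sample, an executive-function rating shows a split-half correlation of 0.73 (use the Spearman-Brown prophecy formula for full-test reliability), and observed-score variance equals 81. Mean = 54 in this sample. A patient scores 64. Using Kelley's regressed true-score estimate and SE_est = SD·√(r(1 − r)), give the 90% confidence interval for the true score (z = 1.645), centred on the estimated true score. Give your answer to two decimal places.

SD = √81 ≈ 9.000
Spearman-Brown: r = 2(0.73) / (1 + 0.73) = 1.460 / 1.730 ≈ 0.844
T̂ = r·X + (1 − r)·M = 0.844·64 + 0.156·54 ≈ 54.012 + 8.428 ≈ 62.439
SE_est = 9.000·√(0.844·0.156) ≈ 3.266
90% CI: 62.439 ± 5.373 ≈ (57.066, 67.812)

[57.07, 67.81]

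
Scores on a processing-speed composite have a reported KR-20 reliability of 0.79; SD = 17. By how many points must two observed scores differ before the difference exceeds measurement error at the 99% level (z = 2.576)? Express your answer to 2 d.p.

28.38

SEM = 17.00000 · √(1 − 0.79000) = 17.00000 · √0.21000 ≃ 17.00000 · 0.45826 ≃ 7.79038
SE_diff = √2 · SEM ≃ 11.01726
Smallest detectable difference = 2.576·11.01726 ≃ 28.38046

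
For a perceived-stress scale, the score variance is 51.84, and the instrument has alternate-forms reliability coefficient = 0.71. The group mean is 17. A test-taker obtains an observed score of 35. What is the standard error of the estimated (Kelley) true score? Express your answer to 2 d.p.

SD = √51.84 = 7.20000
SE_est = SD × √(r(1 − r)) = 7.20000 × √0.20590 ≈ 7.20000 × 0.45376 ≈ 3.26709

3.27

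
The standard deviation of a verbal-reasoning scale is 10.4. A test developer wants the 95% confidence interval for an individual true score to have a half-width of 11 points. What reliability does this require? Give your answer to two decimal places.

Required SEM = 11 / 1.96 ≈ 5.612
r = 1 − (5.612/10.4)² ≈ 1 − 0.291 ≈ 0.709

0.71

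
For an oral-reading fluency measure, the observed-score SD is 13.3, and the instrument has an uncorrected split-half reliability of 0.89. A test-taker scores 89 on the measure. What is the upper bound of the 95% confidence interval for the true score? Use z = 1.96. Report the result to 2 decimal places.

95.29

r_full = 2·0.89 / (1 + 0.89) ≈ 0.9418
SEM = 13.3000 · √(1 − 0.9418) = 13.3000 · √0.0582 ≈ 13.3000 · 0.2412 ≈ 3.2086
Margin = 1.96 · 3.2086 ≈ 6.2889
Upper bound: 89 + 6.2889 = 95.2889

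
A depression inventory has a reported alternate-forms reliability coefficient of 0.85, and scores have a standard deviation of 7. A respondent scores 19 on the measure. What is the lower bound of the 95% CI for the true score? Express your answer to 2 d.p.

SEM = 7.0000 · √(1 − 0.8500) = 7.0000 · √0.1500 ≃ 7.0000 · 0.3873 ≃ 2.7111
Margin = 1.96 · 2.7111 ≃ 5.3137
Lower limit = 19 − 5.3137 ≃ 13.6863

13.69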